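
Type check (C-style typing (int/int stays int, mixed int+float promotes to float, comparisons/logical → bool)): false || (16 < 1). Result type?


Operand types: bool || bool
Rule: logical operators take bool operands and yield bool
Result type: bool


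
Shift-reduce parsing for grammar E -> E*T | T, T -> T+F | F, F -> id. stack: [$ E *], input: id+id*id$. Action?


no handle ('E*' is not any RHS); shift 'id'
Action: shift


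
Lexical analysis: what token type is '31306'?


Pattern: digits only
Type: INTEGER_LITERAL


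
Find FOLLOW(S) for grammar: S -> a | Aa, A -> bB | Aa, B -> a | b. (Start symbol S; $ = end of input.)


$ ∈ FOLLOW(S). For each A -> αBβ: add FIRST(β)\{ε} to FOLLOW(B); if β nullable, add FOLLOW(A).
FOLLOW(S) = {$}


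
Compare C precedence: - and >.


'-' is additive (level 9); '>' is relational (level 7)
Higher level binds tighter
'-' has higher precedence than '>'


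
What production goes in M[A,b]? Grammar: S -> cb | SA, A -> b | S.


For [A, b]: 'b' ∈ FIRST(b)
Entry: A -> b


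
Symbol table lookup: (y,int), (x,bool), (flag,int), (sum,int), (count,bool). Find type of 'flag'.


Lookup 'flag' → type int


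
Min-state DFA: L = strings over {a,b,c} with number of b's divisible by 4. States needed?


Track (count of b) mod 4: states 0..3, accept at 0
Minimal DFA: 4 states


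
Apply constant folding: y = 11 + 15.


11 + 15 = 26 at compile time
Optimized: y = 26


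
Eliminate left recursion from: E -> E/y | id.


Left-recursive alternatives: E/y; non-recursive: id
Introduce E': E -> idE', E' -> /yE' | ε


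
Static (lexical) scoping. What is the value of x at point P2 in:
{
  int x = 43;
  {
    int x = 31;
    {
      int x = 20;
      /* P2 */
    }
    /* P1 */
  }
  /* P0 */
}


x declared in the same block as P2
x = 20


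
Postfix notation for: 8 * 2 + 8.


Left to right (same or higher precedence on left)
Postfix: 8 2 * 8 +


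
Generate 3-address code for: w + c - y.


Break into single-operator statements:
t1 = w + c
t2 = t1 - y


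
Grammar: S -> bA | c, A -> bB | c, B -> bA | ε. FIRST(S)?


Per alternative of S: FIRST(bA) = {b}; FIRST(c) = {c}
FIRST(S) = {b, c}


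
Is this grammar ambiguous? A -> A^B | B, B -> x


precedence layered via separate nonterminal B: deterministic
Unambiguous


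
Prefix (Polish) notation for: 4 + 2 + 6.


left-to-right (same/higher precedence on left): tree is (+ (+ 4 2) 6)
Prefix: + + 4 2 6


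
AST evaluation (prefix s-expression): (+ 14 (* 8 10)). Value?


Evaluate inner: (* 8 10) = 80
Evaluate root: (+ 14 80) = 94
Result: 94


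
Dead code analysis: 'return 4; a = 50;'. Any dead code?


statement follows a return and is unreachable
Dead: 'a = 50'


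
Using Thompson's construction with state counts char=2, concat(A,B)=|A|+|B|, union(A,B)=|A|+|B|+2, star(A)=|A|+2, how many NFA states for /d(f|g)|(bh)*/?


Syntax tree has 5 char leaf(s), 2 union(s), 1 star(s)
chars contribute 5×2 = 10; each union adds +2; each star adds +2
Total: 10 + 4 + 2 = 16 states


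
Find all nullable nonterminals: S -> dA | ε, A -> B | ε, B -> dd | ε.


A nonterminal is nullable iff some alternative derives ε (directly, or every symbol in it is nullable)
Nullable: {A, B, S}


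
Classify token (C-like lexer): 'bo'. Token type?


Pattern: letter/underscore followed by alphanumerics, not a keyword
Type: IDENTIFIER


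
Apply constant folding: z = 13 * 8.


13 * 8 = 104 at compile time
Optimized: z = 104


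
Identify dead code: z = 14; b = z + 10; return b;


z is read by b's definition; b is returned
No dead code


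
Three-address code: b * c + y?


Break into single-operator statements:
t1 = b * c
t2 = t1 + y


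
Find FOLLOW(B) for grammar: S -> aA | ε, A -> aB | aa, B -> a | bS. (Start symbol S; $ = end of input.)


$ ∈ FOLLOW(S). For each A -> αBβ: add FIRST(β)\{ε} to FOLLOW(B); if β nullable, add FOLLOW(A).
FOLLOW(B) = {$}


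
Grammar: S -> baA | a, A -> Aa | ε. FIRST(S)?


Per alternative of S: FIRST(baA) = {b}; FIRST(a) = {a}
FIRST(S) = {a, b}


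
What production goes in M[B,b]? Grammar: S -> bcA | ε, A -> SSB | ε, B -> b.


For [B, b]: 'b' ∈ FIRST(b)
Entry: B -> b


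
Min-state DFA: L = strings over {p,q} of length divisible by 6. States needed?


Track length mod 6: states 0..5, accept at 0
Minimal DFA: 6 states


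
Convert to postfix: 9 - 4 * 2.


* has higher precedence, evaluate 4*2 first
Postfix: 9 4 2 * -


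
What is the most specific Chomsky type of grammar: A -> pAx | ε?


Single nonterminal LHS, but p^n x^n is not regular
Classification: Type 2 (Context-Free)


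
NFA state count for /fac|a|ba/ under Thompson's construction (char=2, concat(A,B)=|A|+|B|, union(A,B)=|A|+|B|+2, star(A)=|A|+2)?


Syntax tree has 6 char leaf(s), 2 union(s), 0 star(s)
chars contribute 6×2 = 12; each union adds +2; each star adds +2
Total: 12 + 4 + 0 = 16 states


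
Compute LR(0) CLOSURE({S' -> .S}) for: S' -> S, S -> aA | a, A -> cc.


Start: S' -> .S
For each item with dot before a nonterminal B, add B -> .γ for every B-production
Closure: [S' -> .S, S -> .aA, S -> .a]


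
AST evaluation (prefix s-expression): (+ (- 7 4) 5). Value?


Evaluate inner: (- 7 4) = 3
Evaluate root: (+ 3 5) = 8
Result: 8


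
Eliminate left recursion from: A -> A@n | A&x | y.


Left-recursive alternatives: A@n, A&x; non-recursive: y
Introduce A': A -> yA', A' -> @nA' | &xA' | ε


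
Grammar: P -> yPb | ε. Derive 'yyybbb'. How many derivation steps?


Derivation: P => yPb => yyPbb => yyyPbbb => yyybbb
Steps: 4


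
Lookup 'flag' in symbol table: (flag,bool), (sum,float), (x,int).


Lookup 'flag' → type bool


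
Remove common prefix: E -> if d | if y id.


Common prefix: 'if'
Factored: E -> if E', E' -> d | y id


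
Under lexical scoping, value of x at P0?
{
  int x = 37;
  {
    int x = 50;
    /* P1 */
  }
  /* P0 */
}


x declared in the same block as P0
x = 37


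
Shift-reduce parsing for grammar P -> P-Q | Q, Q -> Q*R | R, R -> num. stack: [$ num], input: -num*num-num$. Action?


'num' on top is the handle for R -> num
Action: reduce (R -> num)


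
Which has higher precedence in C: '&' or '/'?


'/' is multiplicative (level 10); '&' is bitwise AND (level 5)
Higher level binds tighter
'/' has higher precedence than '&'


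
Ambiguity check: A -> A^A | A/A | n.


'n^n/n' has two parse trees (no precedence encoded between ^ and /)
Ambiguous


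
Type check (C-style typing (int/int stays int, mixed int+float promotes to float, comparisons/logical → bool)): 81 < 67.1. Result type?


Operand types: int < float
Rule: comparison yields bool
Result type: bool


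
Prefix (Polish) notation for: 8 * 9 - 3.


left-to-right (same/higher precedence on left): tree is (- (* 8 9) 3)
Prefix: - * 8 9 3


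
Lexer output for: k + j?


Scan left to right, longest-match per lexeme
Tokens: ID(k), OP(+), ID(j)


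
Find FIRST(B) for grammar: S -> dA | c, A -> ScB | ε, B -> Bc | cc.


Per alternative of B: FIRST(Bc) = {c}; FIRST(cc) = {c}
FIRST(B) = {c}


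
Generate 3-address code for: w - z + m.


Break into single-operator statements:
t1 = w - z
t2 = t1 + m


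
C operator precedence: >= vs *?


'*' is multiplicative (level 10); '>=' is relational (level 7)
Higher level binds tighter
'*' has higher precedence than '>='


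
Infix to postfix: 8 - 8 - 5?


Left to right (same or higher precedence on left)
Postfix: 8 8 - 5 -


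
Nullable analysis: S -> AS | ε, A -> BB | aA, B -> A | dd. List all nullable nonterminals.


A nonterminal is nullable iff some alternative derives ε (directly, or every symbol in it is nullable)
Nullable: {S}


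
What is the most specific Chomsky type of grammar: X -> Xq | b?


Left-linear: every RHS is a terminal or one nonterminal followed by a terminal
Classification: Type 3 (Regular)


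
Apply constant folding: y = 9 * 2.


9 * 2 = 18 at compile time
Optimized: y = 18


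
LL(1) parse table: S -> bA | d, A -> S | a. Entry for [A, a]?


For [A, a]: 'a' ∈ FIRST(a)
Entry: A -> a


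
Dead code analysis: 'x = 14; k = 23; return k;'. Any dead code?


x is assigned but never read
Dead: 'x = 14'


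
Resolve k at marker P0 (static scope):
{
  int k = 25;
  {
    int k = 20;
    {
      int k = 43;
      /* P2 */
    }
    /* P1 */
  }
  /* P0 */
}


k declared in the same block as P0
k = 25


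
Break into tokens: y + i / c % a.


Scan left to right, longest-match per lexeme
Tokens: ID(y), OP(+), ID(i), OP(/), ID(c), OP(%), ID(a)


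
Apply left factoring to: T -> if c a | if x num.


Common prefix: 'if'
Factored: T -> if T', T' -> c a | x num


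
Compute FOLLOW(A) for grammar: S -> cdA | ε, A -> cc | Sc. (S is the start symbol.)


$ ∈ FOLLOW(S). For each A -> αBβ: add FIRST(β)\{ε} to FOLLOW(B); if β nullable, add FOLLOW(A).
FOLLOW(A) = {$, c}


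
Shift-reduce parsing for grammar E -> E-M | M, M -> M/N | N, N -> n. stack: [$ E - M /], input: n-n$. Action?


no handle; shift 'n'
Action: shift


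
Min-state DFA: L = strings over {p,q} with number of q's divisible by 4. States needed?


Track (count of q) mod 4: states 0..3, accept at 0
Minimal DFA: 4 states


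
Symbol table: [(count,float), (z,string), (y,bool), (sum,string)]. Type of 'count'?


Lookup 'count' → type float


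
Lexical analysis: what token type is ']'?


Pattern: delimiter/punctuation
Type: PUNCTUATION


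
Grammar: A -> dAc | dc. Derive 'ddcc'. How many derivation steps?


Derivation: A => dAc => ddcc
Steps: 2


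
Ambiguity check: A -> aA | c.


right-linear, alternatives start with distinct terminals 'a' vs 'c': unique leftmost derivation
Unambiguous


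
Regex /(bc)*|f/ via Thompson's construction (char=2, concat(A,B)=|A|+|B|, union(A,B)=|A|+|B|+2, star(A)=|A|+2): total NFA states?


Syntax tree has 3 char leaf(s), 1 union(s), 1 star(s)
chars contribute 3×2 = 6; each union adds +2; each star adds +2
Total: 6 + 2 + 2 = 10 states


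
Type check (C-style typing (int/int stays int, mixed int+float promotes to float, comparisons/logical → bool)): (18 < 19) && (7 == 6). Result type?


Operand types: bool && bool
Rule: logical operators take bool operands and yield bool
Result type: bool


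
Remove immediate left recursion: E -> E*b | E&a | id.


Left-recursive alternatives: E*b, E&a; non-recursive: id
Introduce E': E -> idE', E' -> *bE' | &aE' | ε


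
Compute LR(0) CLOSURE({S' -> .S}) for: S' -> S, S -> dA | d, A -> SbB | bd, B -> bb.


Start: S' -> .S
For each item with dot before a nonterminal B, add B -> .γ for every B-production
Closure: [S' -> .S, S -> .dA, S -> .d]


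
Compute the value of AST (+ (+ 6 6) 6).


Evaluate inner: (+ 6 6) = 12
Evaluate root: (+ 12 6) = 18
Result: 18


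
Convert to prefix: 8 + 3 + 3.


left-to-right (same/higher precedence on left): tree is (+ (+ 8 3) 3)
Prefix: + + 8 3 3


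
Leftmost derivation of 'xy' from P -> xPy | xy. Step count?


Derivation: P => xy
Steps: 1


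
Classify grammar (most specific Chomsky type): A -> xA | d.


Right-linear: every RHS is a terminal or a terminal followed by one nonterminal
Classification: Type 3 (Regular)


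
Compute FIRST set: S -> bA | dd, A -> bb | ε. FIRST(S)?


Per alternative of S: FIRST(bA) = {b}; FIRST(dd) = {d}
FIRST(S) = {b, d}


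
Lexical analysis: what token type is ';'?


Pattern: delimiter/punctuation
Type: PUNCTUATION


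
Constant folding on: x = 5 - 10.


5 - 10 = -5 at compile time
Optimized: x = -5


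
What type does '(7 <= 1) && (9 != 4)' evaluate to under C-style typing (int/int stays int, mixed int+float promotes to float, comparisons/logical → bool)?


Operand types: bool && bool
Rule: logical operators take bool operands and yield bool
Result type: bool


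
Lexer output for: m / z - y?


Scan left to right, longest-match per lexeme
Tokens: ID(m), OP(/), ID(z), OP(-), ID(y)


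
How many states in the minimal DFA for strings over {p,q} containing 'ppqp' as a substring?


KMP-style automaton: 4 progress states + 1 absorbing accept = 5
Minimal DFA: 5 states


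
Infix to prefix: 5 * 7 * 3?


left-to-right (same/higher precedence on left): tree is (* (* 5 7) 3)
Prefix: * * 5 7 3


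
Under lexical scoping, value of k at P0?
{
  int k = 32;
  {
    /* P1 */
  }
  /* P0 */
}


k declared in the same block as P0
k = 32


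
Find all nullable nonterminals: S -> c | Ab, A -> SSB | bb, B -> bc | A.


A nonterminal is nullable iff some alternative derives ε (directly, or every symbol in it is nullable)
Nullable: {}


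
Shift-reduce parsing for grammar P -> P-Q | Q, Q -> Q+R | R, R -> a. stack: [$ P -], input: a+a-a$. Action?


no handle ('P-' is not any RHS); shift 'a'
Action: shift


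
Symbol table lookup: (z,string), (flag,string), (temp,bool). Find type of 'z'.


Lookup 'z' → type string


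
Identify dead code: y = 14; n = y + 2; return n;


y is read by n's definition; n is returned
No dead code


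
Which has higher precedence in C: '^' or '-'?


'-' is additive (level 9); '^' is bitwise XOR (level 4)
Higher level binds tighter
'-' has higher precedence than '^'


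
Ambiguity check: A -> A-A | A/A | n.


'n-n/n' has two parse trees (no precedence encoded between - and /)
Ambiguous


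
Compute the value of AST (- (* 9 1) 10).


Evaluate inner: (* 9 1) = 9
Evaluate root: (- 9 10) = -1
Result: -1


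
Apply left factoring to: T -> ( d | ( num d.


Common prefix: '('
Factored: T -> ( T', T' -> d | num d


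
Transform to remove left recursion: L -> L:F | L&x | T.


Left-recursive alternatives: L:F, L&x; non-recursive: T
Introduce L': L -> TL', L' -> :FL' | &xL' | ε


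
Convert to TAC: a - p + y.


Break into single-operator statements:
t1 = a - p
t2 = t1 + y


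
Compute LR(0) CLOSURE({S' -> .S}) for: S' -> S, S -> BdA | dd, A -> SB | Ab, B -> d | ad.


Start: S' -> .S
For each item with dot before a nonterminal B, add B -> .γ for every B-production
Closure: [S' -> .S, S -> .BdA, S -> .dd, B -> .d, B -> .ad]


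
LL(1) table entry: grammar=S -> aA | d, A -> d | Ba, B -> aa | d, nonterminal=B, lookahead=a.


For [B, a]: 'a' ∈ FIRST(aa)
Entry: B -> aa


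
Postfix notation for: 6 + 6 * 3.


* has higher precedence, evaluate 6*3 first
Postfix: 6 6 3 * +


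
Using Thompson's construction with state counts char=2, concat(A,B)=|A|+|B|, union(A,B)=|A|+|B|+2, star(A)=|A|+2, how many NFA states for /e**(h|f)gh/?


Syntax tree has 5 char leaf(s), 1 union(s), 2 star(s)
chars contribute 5×2 = 10; each union adds +2; each star adds +2
Total: 10 + 2 + 4 = 16 states


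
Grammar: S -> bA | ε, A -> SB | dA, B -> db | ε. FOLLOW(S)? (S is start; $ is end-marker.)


$ ∈ FOLLOW(S). For each A -> αBβ: add FIRST(β)\{ε} to FOLLOW(B); if β nullable, add FOLLOW(A).
FOLLOW(S) = {$, d}


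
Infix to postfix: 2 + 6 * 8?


* has higher precedence, evaluate 6*8 first
Postfix: 2 6 8 * +


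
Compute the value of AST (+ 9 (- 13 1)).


Evaluate inner: (- 13 1) = 12
Evaluate root: (+ 9 12) = 21
Result: 21


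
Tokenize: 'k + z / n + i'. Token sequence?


Scan left to right, longest-match per lexeme
Tokens: ID(k), OP(+), ID(z), OP(/), ID(n), OP(+), ID(i)


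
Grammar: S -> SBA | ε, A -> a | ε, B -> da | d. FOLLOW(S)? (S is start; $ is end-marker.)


$ ∈ FOLLOW(S). For each A -> αBβ: add FIRST(β)\{ε} to FOLLOW(B); if β nullable, add FOLLOW(A).
FOLLOW(S) = {$, d}


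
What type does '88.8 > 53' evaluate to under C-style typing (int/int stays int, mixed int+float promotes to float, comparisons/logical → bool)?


Operand types: float > int
Rule: comparison yields bool
Result type: bool


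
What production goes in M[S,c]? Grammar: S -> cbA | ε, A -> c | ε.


For [S, c]: 'c' ∈ FIRST(cbA)
Entry: S -> cbA


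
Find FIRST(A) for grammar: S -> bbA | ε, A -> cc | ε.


Per alternative of A: FIRST(cc) = {c}; FIRST(ε) = {ε}
FIRST(A) = {c, ε}


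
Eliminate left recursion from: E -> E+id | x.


Left-recursive alternatives: E+id; non-recursive: x
Introduce E': E -> xE', E' -> +idE' | ε


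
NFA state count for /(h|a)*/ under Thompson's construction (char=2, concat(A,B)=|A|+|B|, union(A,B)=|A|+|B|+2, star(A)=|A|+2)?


Syntax tree has 2 char leaf(s), 1 union(s), 1 star(s)
chars contribute 2×2 = 4; each union adds +2; each star adds +2
Total: 4 + 2 + 2 = 8 states


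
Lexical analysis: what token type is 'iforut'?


Pattern: letter/underscore followed by alphanumerics, not a keyword
Type: IDENTIFIER


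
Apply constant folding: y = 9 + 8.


9 + 8 = 17 at compile time
Optimized: y = 17


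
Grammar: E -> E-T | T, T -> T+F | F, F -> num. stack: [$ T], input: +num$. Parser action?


shift '+' to continue T -> T+F
Action: shift


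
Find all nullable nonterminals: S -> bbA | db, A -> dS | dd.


A nonterminal is nullable iff some alternative derives ε (directly, or every symbol in it is nullable)
Nullable: {}


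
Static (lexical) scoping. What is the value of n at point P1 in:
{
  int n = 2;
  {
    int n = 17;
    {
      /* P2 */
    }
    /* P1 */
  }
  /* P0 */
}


n declared in the same block as P1
n = 17


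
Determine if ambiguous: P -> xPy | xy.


balanced x^n…y^n: each string has a unique parse
Unambiguous


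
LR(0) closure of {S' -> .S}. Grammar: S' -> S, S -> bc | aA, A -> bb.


Start: S' -> .S
For each item with dot before a nonterminal B, add B -> .γ for every B-production
Closure: [S' -> .S, S -> .bc, S -> .aA]


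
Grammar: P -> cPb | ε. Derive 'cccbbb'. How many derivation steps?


Derivation: P => cPb => ccPbb => cccPbbb => cccbbb
Steps: 4


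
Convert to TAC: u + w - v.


Break into single-operator statements:
t1 = u + w
t2 = t1 - v


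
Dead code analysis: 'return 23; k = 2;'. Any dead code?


statement follows a return and is unreachable
Dead: 'k = 2'


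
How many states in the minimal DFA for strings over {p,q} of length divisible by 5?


Track length mod 5: states 0..4, accept at 0
Minimal DFA: 5 states


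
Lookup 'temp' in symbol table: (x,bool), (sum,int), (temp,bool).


Lookup 'temp' → type bool


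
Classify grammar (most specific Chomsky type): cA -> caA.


LHS has context (more than one symbol) and |LHS| ≤ |RHS|
Classification: Type 1 (Context-Sensitive)


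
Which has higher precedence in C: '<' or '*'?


'*' is multiplicative (level 10); '<' is relational (level 7)
Higher level binds tighter
'*' has higher precedence than '<'


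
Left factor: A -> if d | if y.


Common prefix: 'if'
Factored: A -> if A', A' -> d | y


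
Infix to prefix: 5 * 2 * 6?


left-to-right (same/higher precedence on left): tree is (* (* 5 2) 6)
Prefix: * * 5 2 6


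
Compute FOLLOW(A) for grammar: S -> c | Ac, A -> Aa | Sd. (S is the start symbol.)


$ ∈ FOLLOW(S). For each A -> αBβ: add FIRST(β)\{ε} to FOLLOW(B); if β nullable, add FOLLOW(A).
FOLLOW(A) = {a, c}


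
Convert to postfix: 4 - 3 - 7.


Left to right (same or higher precedence on left)
Postfix: 4 3 - 7 -


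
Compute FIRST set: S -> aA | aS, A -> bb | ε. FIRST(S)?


Per alternative of S: FIRST(aA) = {a}; FIRST(aS) = {a}
FIRST(S) = {a}


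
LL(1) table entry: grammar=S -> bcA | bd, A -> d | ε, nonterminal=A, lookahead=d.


For [A, d]: 'd' ∈ FIRST(d)
Entry: A -> d


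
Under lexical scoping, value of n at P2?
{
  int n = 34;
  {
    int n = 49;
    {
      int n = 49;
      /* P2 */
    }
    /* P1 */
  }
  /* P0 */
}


n declared in the same block as P2
n = 49


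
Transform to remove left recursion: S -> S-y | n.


Left-recursive alternatives: S-y; non-recursive: n
Introduce S': S -> nS', S' -> -yS' | ε


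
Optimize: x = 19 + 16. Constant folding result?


19 + 16 = 35 at compile time
Optimized: x = 35


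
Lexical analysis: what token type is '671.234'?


Pattern: digits with a decimal point
Type: FLOAT_LITERAL


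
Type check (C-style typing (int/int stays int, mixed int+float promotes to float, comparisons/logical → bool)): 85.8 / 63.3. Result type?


Operand types: float / float
Rule: mixed int/float promotes to float; int/int stays int
Result type: float


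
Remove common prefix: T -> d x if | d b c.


Common prefix: 'd'
Factored: T -> d T', T' -> x if | b c


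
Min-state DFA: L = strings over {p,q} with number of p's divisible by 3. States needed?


Track (count of p) mod 3: states 0..2, accept at 0
Minimal DFA: 3 states


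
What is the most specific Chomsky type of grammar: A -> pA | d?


Right-linear: every RHS is a terminal or a terminal followed by one nonterminal
Classification: Type 3 (Regular)


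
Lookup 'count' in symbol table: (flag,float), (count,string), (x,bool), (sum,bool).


Lookup 'count' → type string


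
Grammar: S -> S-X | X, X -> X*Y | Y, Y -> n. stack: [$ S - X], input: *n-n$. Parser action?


'*' can extend X; shift to build X -> X*Y
Action: shift


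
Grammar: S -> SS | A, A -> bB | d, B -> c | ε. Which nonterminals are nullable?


A nonterminal is nullable iff some alternative derives ε (directly, or every symbol in it is nullable)
Nullable: {B}


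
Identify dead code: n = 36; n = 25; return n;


first assignment to n is overwritten before any read
Dead: 'n = 36'


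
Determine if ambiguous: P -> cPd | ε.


balanced c^n…d^n: each string has a unique parse
Unambiguous


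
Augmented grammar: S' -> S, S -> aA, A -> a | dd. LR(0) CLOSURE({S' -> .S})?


Start: S' -> .S
For each item with dot before a nonterminal B, add B -> .γ for every B-production
Closure: [S' -> .S, S -> .aA]


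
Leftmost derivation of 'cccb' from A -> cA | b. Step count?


Derivation: A => cA => ccA => cccA => cccb
Steps: 4


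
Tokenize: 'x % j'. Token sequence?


Scan left to right, longest-match per lexeme
Tokens: ID(x), OP(%), ID(j)


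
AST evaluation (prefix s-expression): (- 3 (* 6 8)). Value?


Evaluate inner: (* 6 8) = 48
Evaluate root: (- 3 48) = -45
Result: -45


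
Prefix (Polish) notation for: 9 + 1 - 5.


left-to-right (same/higher precedence on left): tree is (- (+ 9 1) 5)
Prefix: - + 9 1 5


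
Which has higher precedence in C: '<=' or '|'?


'<=' is relational (level 7); '|' is bitwise OR (level 3)
Higher level binds tighter
'<=' has higher precedence than '|'


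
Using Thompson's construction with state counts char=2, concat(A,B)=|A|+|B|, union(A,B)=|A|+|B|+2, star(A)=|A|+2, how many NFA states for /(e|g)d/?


Syntax tree has 3 char leaf(s), 1 union(s), 0 star(s)
chars contribute 3×2 = 6; each union adds +2; each star adds +2
Total: 6 + 2 + 0 = 8 states


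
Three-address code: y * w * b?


Break into single-operator statements:
t1 = y * w
t2 = t1 * b


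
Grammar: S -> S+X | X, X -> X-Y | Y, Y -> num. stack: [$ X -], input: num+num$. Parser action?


no handle; shift 'num'
Action: shift


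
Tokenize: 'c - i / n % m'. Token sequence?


Scan left to right, longest-match per lexeme
Tokens: ID(c), OP(-), ID(i), OP(/), ID(n), OP(%), ID(m)


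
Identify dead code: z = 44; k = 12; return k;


z is assigned but never read
Dead: 'z = 44'


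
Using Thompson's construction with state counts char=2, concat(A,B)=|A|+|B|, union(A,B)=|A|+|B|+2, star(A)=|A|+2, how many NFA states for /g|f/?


Syntax tree has 2 char leaf(s), 1 union(s), 0 star(s)
chars contribute 2×2 = 4; each union adds +2; each star adds +2
Total: 4 + 2 + 0 = 6 states


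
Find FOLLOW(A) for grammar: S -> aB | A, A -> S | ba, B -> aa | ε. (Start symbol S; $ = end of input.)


$ ∈ FOLLOW(S). For each A -> αBβ: add FIRST(β)\{ε} to FOLLOW(B); if β nullable, add FOLLOW(A).
FOLLOW(A) = {$}


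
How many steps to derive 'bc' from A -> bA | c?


Derivation: A => bA => bc
Steps: 2


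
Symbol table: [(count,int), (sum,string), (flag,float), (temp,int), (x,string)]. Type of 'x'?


Lookup 'x' → type string


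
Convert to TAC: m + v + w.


Break into single-operator statements:
t1 = m + v
t2 = t1 + w


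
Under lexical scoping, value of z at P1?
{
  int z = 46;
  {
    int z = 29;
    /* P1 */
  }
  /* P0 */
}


z declared in the same block as P1
z = 29


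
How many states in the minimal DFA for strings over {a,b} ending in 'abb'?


Track the longest suffix of input matching a prefix of 'abb': 4 classes (prefixes of length 0..3)
Minimal DFA: 4 states


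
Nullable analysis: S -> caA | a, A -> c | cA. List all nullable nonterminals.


A nonterminal is nullable iff some alternative derives ε (directly, or every symbol in it is nullable)
Nullable: {}


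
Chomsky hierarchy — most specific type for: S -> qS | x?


Right-linear: every RHS is a terminal or a terminal followed by one nonterminal
Classification: Type 3 (Regular)


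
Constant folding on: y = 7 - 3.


7 - 3 = 4 at compile time
Optimized: y = 4


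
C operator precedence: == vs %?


'%' is multiplicative (level 10); '==' is equality (level 6)
Higher level binds tighter
'%' has higher precedence than '=='


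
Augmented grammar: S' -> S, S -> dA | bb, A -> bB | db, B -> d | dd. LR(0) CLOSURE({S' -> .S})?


Start: S' -> .S
For each item with dot before a nonterminal B, add B -> .γ for every B-production
Closure: [S' -> .S, S -> .dA, S -> .bb]


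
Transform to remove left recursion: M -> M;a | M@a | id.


Left-recursive alternatives: M;a, M@a; non-recursive: id
Introduce M': M -> idM', M' -> ;aM' | @aM' | ε


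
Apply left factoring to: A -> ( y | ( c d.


Common prefix: '('
Factored: A -> ( A', A' -> y | c d


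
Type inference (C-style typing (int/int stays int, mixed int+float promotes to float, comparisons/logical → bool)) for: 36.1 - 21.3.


Operand types: float - float
Rule: mixed int/float promotes to float; int/int stays int
Result type: float


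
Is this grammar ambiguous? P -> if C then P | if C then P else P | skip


dangling else: 'if C then if C then skip else skip' parses two ways
Ambiguous


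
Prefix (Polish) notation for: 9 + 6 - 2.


left-to-right (same/higher precedence on left): tree is (- (+ 9 6) 2)
Prefix: - + 9 6 2


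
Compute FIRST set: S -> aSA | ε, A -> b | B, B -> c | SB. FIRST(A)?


Per alternative of A: FIRST(b) = {b}; FIRST(B) = {a, c}
FIRST(A) = {a, b, c}


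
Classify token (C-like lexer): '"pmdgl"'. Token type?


Pattern: double-quoted sequence
Type: STRING_LITERAL


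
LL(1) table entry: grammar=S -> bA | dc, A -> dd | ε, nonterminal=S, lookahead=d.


For [S, d]: 'd' ∈ FIRST(dc)
Entry: S -> dc


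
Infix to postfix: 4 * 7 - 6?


Left to right (same or higher precedence on left)
Postfix: 4 7 * 6 -


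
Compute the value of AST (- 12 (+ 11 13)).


Evaluate inner: (+ 11 13) = 24
Evaluate root: (- 12 24) = -12
Result: -12


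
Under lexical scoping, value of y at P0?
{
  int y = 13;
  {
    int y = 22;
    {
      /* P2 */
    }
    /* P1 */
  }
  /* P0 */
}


y declared in the same block as P0
y = 13


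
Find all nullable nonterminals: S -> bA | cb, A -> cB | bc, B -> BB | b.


A nonterminal is nullable iff some alternative derives ε (directly, or every symbol in it is nullable)
Nullable: {}


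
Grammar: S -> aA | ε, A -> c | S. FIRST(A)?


Per alternative of A: FIRST(c) = {c}; FIRST(S) = {a, ε}
FIRST(A) = {a, c, ε}


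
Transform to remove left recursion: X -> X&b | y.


Left-recursive alternatives: X&b; non-recursive: y
Introduce X': X -> yX', X' -> &bX' | ε


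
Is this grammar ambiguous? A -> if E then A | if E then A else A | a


dangling else: 'if E then if E then a else a' parses two ways
Ambiguous


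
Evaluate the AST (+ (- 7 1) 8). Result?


Evaluate inner: (- 7 1) = 6
Evaluate root: (+ 6 8) = 14
Result: 14


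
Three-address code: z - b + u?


Break into single-operator statements:
t1 = z - b
t2 = t1 + u


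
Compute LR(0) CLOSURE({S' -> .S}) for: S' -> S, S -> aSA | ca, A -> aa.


Start: S' -> .S
For each item with dot before a nonterminal B, add B -> .γ for every B-production
Closure: [S' -> .S, S -> .aSA, S -> .ca]


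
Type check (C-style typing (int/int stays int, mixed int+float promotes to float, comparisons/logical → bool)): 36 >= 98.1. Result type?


Operand types: int >= float
Rule: comparison yields bool
Result type: bool


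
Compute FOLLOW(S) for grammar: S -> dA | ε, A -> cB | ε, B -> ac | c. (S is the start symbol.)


$ ∈ FOLLOW(S). For each A -> αBβ: add FIRST(β)\{ε} to FOLLOW(B); if β nullable, add FOLLOW(A).
FOLLOW(S) = {$}


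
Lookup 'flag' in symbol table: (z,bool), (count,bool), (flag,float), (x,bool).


Lookup 'flag' → type float


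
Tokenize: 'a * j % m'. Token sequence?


Scan left to right, longest-match per lexeme
Tokens: ID(a), OP(*), ID(j), OP(%), ID(m)


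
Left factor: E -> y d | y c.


Common prefix: 'y'
Factored: E -> y E', E' -> d | c


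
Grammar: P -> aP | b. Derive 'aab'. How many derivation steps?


Derivation: P => aP => aaP => aab
Steps: 3


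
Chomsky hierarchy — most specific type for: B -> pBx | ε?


Single nonterminal LHS, but p^n x^n is not regular
Classification: Type 2 (Context-Free)


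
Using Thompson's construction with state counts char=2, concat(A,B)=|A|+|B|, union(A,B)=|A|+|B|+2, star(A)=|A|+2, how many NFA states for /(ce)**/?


Syntax tree has 2 char leaf(s), 0 union(s), 2 star(s)
chars contribute 2×2 = 4; each union adds +2; each star adds +2
Total: 4 + 0 + 4 = 8 states


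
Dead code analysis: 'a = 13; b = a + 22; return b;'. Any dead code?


a is read by b's definition; b is returned
No dead code


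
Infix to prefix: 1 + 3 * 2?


'*' binds tighter: tree is (+ 1 (* 3 2))
Prefix: + 1 * 3 2


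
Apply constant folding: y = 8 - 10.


8 - 10 = -2 at compile time
Optimized: y = -2


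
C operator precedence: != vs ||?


'!=' is equality (level 6); '||' is logical OR (level 1)
Higher level binds tighter
'!=' has higher precedence than '||'


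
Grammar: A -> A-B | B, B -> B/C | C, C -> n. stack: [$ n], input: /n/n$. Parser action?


'n' on top is the handle for C -> n
Action: reduce (C -> n)


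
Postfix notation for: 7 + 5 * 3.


* has higher precedence, evaluate 5*3 first
Postfix: 7 5 3 * +


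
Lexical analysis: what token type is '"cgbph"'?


Pattern: double-quoted sequence
Type: STRING_LITERAL


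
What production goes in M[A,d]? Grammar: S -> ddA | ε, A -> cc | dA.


For [A, d]: 'd' ∈ FIRST(dA)
Entry: A -> dA


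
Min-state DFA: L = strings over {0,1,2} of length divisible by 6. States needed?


Track length mod 6: states 0..5, accept at 0
Minimal DFA: 6 states


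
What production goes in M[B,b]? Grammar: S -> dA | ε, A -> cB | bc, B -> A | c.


For [B, b]: 'b' ∈ FIRST(A)
Entry: B -> A


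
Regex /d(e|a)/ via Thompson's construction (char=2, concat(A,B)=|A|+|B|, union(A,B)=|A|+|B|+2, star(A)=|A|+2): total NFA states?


Syntax tree has 3 char leaf(s), 1 union(s), 0 star(s)
chars contribute 3×2 = 6; each union adds +2; each star adds +2
Total: 6 + 2 + 0 = 8 states


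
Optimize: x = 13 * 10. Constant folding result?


13 * 10 = 130 at compile time
Optimized: x = 130


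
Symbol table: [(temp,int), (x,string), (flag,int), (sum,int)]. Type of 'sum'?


Lookup 'sum' → type int


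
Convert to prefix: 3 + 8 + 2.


left-to-right (same/higher precedence on left): tree is (+ (+ 3 8) 2)
Prefix: + + 3 8 2


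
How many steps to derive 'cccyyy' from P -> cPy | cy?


Derivation: P => cPy => ccPyy => cccyyy
Steps: 3


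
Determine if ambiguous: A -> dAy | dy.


balanced d^n…y^n: each string has a unique parse
Unambiguous


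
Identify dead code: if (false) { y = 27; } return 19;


condition is constant false, so the whole block is unreachable
Dead: 'if (false) { y = 27; }'


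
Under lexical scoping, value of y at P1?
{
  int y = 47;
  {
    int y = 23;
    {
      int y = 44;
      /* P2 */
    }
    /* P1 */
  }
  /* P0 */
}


y declared in the same block as P1
y = 23


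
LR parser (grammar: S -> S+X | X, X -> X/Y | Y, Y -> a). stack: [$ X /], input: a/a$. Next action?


no handle; shift 'a'
Action: shift


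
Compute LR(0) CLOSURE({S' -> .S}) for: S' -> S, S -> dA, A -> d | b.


Start: S' -> .S
For each item with dot before a nonterminal B, add B -> .γ for every B-production
Closure: [S' -> .S, S -> .dA]


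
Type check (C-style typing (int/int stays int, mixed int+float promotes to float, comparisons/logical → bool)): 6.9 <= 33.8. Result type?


Operand types: float <= float
Rule: comparison yields bool
Result type: bool


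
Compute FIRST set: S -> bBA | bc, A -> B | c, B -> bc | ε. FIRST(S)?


Per alternative of S: FIRST(bBA) = {b}; FIRST(bc) = {b}
FIRST(S) = {b}


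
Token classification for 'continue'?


Pattern: reserved word
Type: KEYWORD


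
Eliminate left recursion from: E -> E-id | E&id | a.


Left-recursive alternatives: E-id, E&id; non-recursive: a
Introduce E': E -> aE', E' -> -idE' | &idE' | ε


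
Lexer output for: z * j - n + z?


Scan left to right, longest-match per lexeme
Tokens: ID(z), OP(*), ID(j), OP(-), ID(n), OP(+), ID(z)


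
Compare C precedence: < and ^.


'<' is relational (level 7); '^' is bitwise XOR (level 4)
Higher level binds tighter
'<' has higher precedence than '^'


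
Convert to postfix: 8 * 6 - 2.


Left to right (same or higher precedence on left)
Postfix: 8 6 * 2 -


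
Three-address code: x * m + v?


Break into single-operator statements:
t1 = x * m
t2 = t1 + v


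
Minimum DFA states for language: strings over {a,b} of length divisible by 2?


Track length mod 2: states 0..1, accept at 0
Minimal DFA: 2 states


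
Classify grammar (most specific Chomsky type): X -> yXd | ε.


Single nonterminal LHS, but y^n d^n is not regular
Classification: Type 2 (Context-Free)


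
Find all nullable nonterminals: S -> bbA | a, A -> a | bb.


A nonterminal is nullable iff some alternative derives ε (directly, or every symbol in it is nullable)
Nullable: {}


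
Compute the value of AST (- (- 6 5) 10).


Evaluate inner: (- 6 5) = 1
Evaluate root: (- 1 10) = -9
Result: -9


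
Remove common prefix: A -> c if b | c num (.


Common prefix: 'c'
Factored: A -> c A', A' -> if b | num (


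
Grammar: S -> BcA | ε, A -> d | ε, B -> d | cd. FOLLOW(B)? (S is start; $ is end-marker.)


$ ∈ FOLLOW(S). For each A -> αBβ: add FIRST(β)\{ε} to FOLLOW(B); if β nullable, add FOLLOW(A).
FOLLOW(B) = {c}


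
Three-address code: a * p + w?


Break into single-operator statements:
t1 = a * p
t2 = t1 + w


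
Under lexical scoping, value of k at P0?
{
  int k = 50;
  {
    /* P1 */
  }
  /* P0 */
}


k declared in the same block as P0
k = 50


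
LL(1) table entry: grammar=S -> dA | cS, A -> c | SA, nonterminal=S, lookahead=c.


For [S, c]: 'c' ∈ FIRST(cS)
Entry: S -> cS


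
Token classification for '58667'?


Pattern: digits only
Type: INTEGER_LITERAL


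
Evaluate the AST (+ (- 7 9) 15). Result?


Evaluate inner: (- 7 9) = -2
Evaluate root: (+ -2 15) = 13
Result: 13


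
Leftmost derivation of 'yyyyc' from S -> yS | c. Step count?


Derivation: S => yS => yyS => yyyS => yyyyS => yyyyc
Steps: 5


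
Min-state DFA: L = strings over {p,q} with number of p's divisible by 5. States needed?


Track (count of p) mod 5: states 0..4, accept at 0
Minimal DFA: 5 states


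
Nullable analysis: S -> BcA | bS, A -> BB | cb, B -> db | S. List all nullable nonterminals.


A nonterminal is nullable iff some alternative derives ε (directly, or every symbol in it is nullable)
Nullable: {}


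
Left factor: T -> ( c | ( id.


Common prefix: '('
Factored: T -> ( T', T' -> c | id


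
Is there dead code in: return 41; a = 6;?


statement follows a return and is unreachable
Dead: 'a = 6'


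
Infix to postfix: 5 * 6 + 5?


Left to right (same or higher precedence on left)
Postfix: 5 6 * 5 +


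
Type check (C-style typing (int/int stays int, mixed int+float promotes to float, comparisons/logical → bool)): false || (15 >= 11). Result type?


Operand types: bool || bool
Rule: logical operators take bool operands and yield bool
Result type: bool


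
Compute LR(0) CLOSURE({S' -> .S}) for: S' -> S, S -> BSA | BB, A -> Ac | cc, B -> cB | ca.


Start: S' -> .S
For each item with dot before a nonterminal B, add B -> .γ for every B-production
Closure: [S' -> .S, S -> .BSA, S -> .BB, B -> .cB, B -> .ca]


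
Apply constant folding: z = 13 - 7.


13 - 7 = 6 at compile time
Optimized: z = 6


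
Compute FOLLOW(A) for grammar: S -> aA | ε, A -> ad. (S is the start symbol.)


$ ∈ FOLLOW(S). For each A -> αBβ: add FIRST(β)\{ε} to FOLLOW(B); if β nullable, add FOLLOW(A).
FOLLOW(A) = {$}


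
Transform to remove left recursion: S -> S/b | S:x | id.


Left-recursive alternatives: S/b, S:x; non-recursive: id
Introduce S': S -> idS', S' -> /bS' | :xS' | ε


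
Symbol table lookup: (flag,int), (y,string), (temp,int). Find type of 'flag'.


Lookup 'flag' → type int


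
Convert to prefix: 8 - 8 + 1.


left-to-right (same/higher precedence on left): tree is (+ (- 8 8) 1)
Prefix: + - 8 8 1


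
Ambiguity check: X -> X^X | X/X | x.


'x^x/x' has two parse trees (no precedence encoded between ^ and /)
Ambiguous


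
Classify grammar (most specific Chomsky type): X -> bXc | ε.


Single nonterminal LHS, but b^n c^n is not regular
Classification: Type 2 (Context-Free)


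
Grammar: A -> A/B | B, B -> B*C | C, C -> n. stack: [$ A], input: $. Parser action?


start symbol A on stack, input exhausted
Action: accept


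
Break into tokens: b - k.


Scan left to right, longest-match per lexeme
Tokens: ID(b), OP(-), ID(k)


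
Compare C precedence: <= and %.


'%' is multiplicative (level 10); '<=' is relational (level 7)
Higher level binds tighter
'%' has higher precedence than '<='


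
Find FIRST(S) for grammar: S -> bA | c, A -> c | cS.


Per alternative of S: FIRST(bA) = {b}; FIRST(c) = {c}
FIRST(S) = {b, c}


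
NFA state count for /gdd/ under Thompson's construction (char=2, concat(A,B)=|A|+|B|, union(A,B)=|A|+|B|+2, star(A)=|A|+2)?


Syntax tree has 3 char leaf(s), 0 union(s), 0 star(s)
chars contribute 3×2 = 6; each union adds +2; each star adds +2
Total: 6 + 0 + 0 = 6 states


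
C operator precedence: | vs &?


'&' is bitwise AND (level 5); '|' is bitwise OR (level 3)
Higher level binds tighter
'&' has higher precedence than '|'


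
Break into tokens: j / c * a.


Scan left to right, longest-match per lexeme
Tokens: ID(j), OP(/), ID(c), OP(*), ID(a)


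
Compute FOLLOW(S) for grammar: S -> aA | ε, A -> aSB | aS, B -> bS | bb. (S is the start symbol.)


$ ∈ FOLLOW(S). For each A -> αBβ: add FIRST(β)\{ε} to FOLLOW(B); if β nullable, add FOLLOW(A).
FOLLOW(S) = {$, b}


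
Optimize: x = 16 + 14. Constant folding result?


16 + 14 = 30 at compile time
Optimized: x = 30
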